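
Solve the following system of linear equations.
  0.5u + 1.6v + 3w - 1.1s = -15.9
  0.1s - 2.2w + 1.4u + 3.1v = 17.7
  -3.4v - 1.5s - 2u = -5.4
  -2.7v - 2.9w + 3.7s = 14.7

u = 1, v = 1, w = -6, s = 0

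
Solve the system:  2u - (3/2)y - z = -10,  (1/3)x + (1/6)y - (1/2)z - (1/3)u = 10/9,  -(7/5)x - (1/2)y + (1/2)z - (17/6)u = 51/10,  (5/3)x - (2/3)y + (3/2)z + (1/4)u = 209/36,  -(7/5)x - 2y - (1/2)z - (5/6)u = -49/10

x = 8/3, y = 4/3, z = 2, u = -3

Row-reduce the augmented matrix:
Swap R1 and R2.
R1 ← R1 / (1/3).
R3 ← R3 + 7/5·R1.
R4 ← R4 − 5/3·R1.
R5 ← R5 + 7/5·R1.
R2 ← R2 / (-3/2).
R1 ← R1 − 1/2·R2.
R3 ← R3 − 1/5·R2.
R4 ← R4 + 3/2·R2.
R5 ← R5 + 13/10·R2.
R3 ← R3 / (-26/15).
R1 ← R1 + 11/6·R3.
R2 ← R2 − 2/3·R3.
R4 ← R4 − 5·R3.
R5 ← R5 + 26/15·R3.
R4 ← R4 / (-899/78).
R1 ← R1 − 1205/312·R4.
R2 ← R2 + 223/78·R4.
R3 ← R3 − 119/52·R4.
R5 reduces to 0 = 0, so the extra equation is consistent.
Reading off the reduced rows gives x = 8/3, y = 4/3, z = 2, u = -3.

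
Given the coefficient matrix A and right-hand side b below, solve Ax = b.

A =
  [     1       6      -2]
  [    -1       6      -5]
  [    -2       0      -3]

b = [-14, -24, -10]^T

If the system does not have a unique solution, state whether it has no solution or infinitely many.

infinitely many solutions

Row-reduce:
R2 ← R2 + 1·R1.
R3 ← R3 + 2·R1.
R2 ← R2 / (12).
R1 ← R1 − 6·R2.
R3 ← R3 − 12·R2.
Rank is 2 with 3 unknowns, leaving x_3 free.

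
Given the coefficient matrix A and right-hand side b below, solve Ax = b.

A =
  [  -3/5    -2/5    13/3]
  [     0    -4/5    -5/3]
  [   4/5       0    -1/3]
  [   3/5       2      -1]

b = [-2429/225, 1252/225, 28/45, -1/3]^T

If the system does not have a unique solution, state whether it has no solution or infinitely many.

x_1 = -1/3, x_2 = -7/5, x_3 = -8/3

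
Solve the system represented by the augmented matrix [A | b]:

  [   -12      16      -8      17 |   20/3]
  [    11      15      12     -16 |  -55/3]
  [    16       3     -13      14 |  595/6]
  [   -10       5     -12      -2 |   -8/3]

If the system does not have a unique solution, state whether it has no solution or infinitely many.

x_1 = 3, x_2 = 0, x_3 = -5/2, x_4 = 4/3

Row-reduce the augmented matrix:
R1 ← R1 / (-12).
R2 ← R2 − 11·R1.
R3 ← R3 − 16·R1.
R4 ← R4 + 10·R1.
R2 ← R2 / (89/3).
R1 ← R1 + 4/3·R2.
R3 ← R3 − 73/3·R2.
R4 ← R4 + 25/3·R2.
R3 ← R3 / (-2447/89).
R1 ← R1 − 78/89·R3.
R2 ← R2 − 14/89·R3.
R4 ← R4 + 358/89·R3.
R4 ← R4 / (-212381/9788).
R1 ← R1 + 2503/9788·R4.
R2 ← R2 − 1935/9788·R4.
R3 ← R3 + 13175/9788·R4.
Reading off the reduced rows gives x_1 = 3, x_2 = 0, x_3 = -5/2, x_4 = 4/3.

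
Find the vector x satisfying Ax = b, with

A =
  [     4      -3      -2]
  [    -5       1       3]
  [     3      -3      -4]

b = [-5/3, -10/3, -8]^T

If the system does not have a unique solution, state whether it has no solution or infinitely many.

Row-reduce the augmented matrix:
R1 ← R1 / (4).
R2 ← R2 + 5·R1.
R3 ← R3 − 3·R1.
R2 ← R2 / (-11/4).
R1 ← R1 + 3/4·R2.
R3 ← R3 + 3/4·R2.
R3 ← R3 / (-29/11).
R1 ← R1 + 7/11·R3.
R2 ← R2 + 2/11·R3.
Reading off the reduced rows gives x_1 = 7/3, x_2 = 7/3, x_3 = 2.

x_1 = 7/3, x_2 = 7/3, x_3 = 2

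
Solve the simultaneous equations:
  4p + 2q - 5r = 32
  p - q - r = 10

infinitely many solutions

Row-reduce:
R1 ← R1 / (4).
R2 ← R2 − 1·R1.
R2 ← R2 / (-3/2).
R1 ← R1 − 1/2·R2.
Rank is 2 with 3 unknowns, leaving r free.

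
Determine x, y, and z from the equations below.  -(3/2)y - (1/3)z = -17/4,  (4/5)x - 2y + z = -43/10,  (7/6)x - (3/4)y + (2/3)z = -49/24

x = -1, y = 5/2, z = 3/2

Row-reduce the augmented matrix:
Swap R1 and R2.
R1 ← R1 / (4/5).
R3 ← R3 − 7/6·R1.
R2 ← R2 / (-3/2).
R1 ← R1 + 5/2·R2.
R3 ← R3 − 13/6·R2.
R3 ← R3 / (-275/216).
R1 ← R1 − 65/36·R3.
R2 ← R2 − 2/9·R3.
Reading off the reduced rows gives x = -1, y = 5/2, z = 3/2.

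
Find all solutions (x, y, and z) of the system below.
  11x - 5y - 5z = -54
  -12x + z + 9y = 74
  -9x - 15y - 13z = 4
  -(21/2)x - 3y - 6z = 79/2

Row-reduce:
R1 ← R1 / (11).
R2 ← R2 + 12·R1.
R3 ← R3 + 9·R1.
R4 ← R4 + 21/2·R1.
R2 ← R2 / (39/11).
R1 ← R1 + 5/11·R2.
R3 ← R3 + 210/11·R2.
R4 ← R4 + 171/22·R2.
R3 ← R3 / (-534/13).
R1 ← R1 + 40/39·R3.
R2 ← R2 + 49/39·R3.
R4 ← R4 + 267/13·R3.
Row 4 reduces to 0 = 1/2, a contradiction. The system is inconsistent.

no solution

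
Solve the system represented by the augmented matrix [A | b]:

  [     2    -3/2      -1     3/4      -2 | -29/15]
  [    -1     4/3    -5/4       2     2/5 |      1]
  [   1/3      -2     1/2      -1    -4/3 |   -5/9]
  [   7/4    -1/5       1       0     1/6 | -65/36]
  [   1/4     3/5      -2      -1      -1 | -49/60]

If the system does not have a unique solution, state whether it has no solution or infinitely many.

Row-reduce the augmented matrix:
R1 ← R1 / (2).
R2 ← R2 + 1·R1.
R3 ← R3 − 1/3·R1.
R4 ← R4 − 7/4·R1.
R5 ← R5 − 1/4·R1.
R2 ← R2 / (7/12).
R1 ← R1 + 3/4·R2.
R3 ← R3 + 7/4·R2.
R4 ← R4 − 89/80·R2.
R5 ← R5 − 63/80·R2.
R3 ← R3 / (-55/12).
R1 ← R1 + 11/4·R3.
R2 ← R2 + 3·R3.
R4 ← R4 − 417/80·R3.
R5 ← R5 − 39/80·R3.
R4 ← R4 / (3153/1925).
R1 ← R1 + 6/35·R4.
R2 ← R2 − 111/770·R4.
R3 ← R3 + 72/55·R4.
R5 ← R5 + 1007/275·R4.
R5 ← R5 / (-48593/94590).
R1 ← R1 + 329/3153·R5.
R2 ← R2 − 10279/12612·R5.
R3 ← R3 − 2692/5255·R5.
R4 ← R4 + 7127/94590·R5.
Reading off the reduced rows gives x_1 = -3/5, x_2 = -2, x_3 = -8/5, x_4 = 0, x_5 = 8/3.

x_1 = -3/5, x_2 = -2, x_3 = -8/5, x_4 = 0, x_5 = 8/3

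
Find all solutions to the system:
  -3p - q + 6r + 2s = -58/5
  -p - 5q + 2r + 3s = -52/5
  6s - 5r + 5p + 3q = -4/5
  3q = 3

p = -13/5, q = 1, r = -14/5, s = -4/5

Row-reduce the augmented matrix:
R1 ← R1 / (-3).
R2 ← R2 + 1·R1.
R3 ← R3 − 5·R1.
R2 ← R2 / (-14/3).
R1 ← R1 − 1/3·R2.
R3 ← R3 − 4/3·R2.
R4 ← R4 − 3·R2.
R3 ← R3 / (5).
R1 ← R1 + 2·R3.
R4 ← R4 / (3/2).
R1 ← R1 − 7/2·R4.
R2 ← R2 + 1/2·R4.
R3 ← R3 − 2·R4.
Reading off the reduced rows gives p = -13/5, q = 1, r = -14/5, s = -4/5.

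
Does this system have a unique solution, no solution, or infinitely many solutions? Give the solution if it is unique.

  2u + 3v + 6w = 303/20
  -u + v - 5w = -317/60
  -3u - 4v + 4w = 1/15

u = -4/5, v = 9/4, w = 5/3

Row-reduce the augmented matrix:
R1 ← R1 / (2).
R2 ← R2 + 1·R1.
R3 ← R3 + 3·R1.
R2 ← R2 / (5/2).
R1 ← R1 − 3/2·R2.
R3 ← R3 − 1/2·R2.
R3 ← R3 / (67/5).
R1 ← R1 − 21/5·R3.
R2 ← R2 + 4/5·R3.
Reading off the reduced rows gives u = -4/5, v = 9/4, w = 5/3.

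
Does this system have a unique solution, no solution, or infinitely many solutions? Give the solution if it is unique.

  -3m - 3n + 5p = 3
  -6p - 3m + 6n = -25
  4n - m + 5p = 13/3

m = 3, n = -2/3, p = 2

Row-reduce the augmented matrix:
R1 ← R1 / (-3).
R2 ← R2 + 3·R1.
R3 ← R3 + 1·R1.
R2 ← R2 / (9).
R1 ← R1 − 1·R2.
R3 ← R3 − 5·R2.
R3 ← R3 / (85/9).
R1 ← R1 + 4/9·R3.
R2 ← R2 + 11/9·R3.
Reading off the reduced rows gives m = 3, n = -2/3, p = 2.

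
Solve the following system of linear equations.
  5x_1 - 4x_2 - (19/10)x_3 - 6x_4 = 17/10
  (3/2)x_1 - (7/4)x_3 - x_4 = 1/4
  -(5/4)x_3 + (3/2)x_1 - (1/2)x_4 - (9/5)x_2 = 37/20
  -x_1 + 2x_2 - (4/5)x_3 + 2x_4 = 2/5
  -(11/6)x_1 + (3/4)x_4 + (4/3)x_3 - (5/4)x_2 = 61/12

Row-reduce:
R1 ← R1 / (5).
R2 ← R2 − 3/2·R1.
R3 ← R3 − 3/2·R1.
R4 ← R4 + 1·R1.
R5 ← R5 + 11/6·R1.
R2 ← R2 / (6/5).
R1 ← R1 + 4/5·R2.
R3 ← R3 + 3/5·R2.
R4 ← R4 − 6/5·R2.
R5 ← R5 + 163/60·R2.
R3 ← R3 / (-127/100).
R1 ← R1 + 7/6·R3.
R2 ← R2 + 59/60·R3.
R5 ← R5 + 293/144·R3.
Swap R4 and R5.
R4 ← R4 / (-7201/3048).
R1 ← R1 + 283/127·R4.
R2 ← R2 + 165/254·R4.
R3 ← R3 + 170/127·R4.
Row 5 reduces to 0 = 1, a contradiction. The system is inconsistent.

no solution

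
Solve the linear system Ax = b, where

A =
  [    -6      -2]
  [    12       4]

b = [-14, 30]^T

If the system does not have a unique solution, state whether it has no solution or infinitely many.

Row-reduce:
R1 ← R1 / (-6).
R2 ← R2 − 12·R1.
Row 2 reduces to 0 = 2, a contradiction. The system is inconsistent.

no solution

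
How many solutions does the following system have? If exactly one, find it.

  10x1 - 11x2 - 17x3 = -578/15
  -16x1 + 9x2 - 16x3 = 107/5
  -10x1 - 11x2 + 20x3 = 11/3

x1 = -1, x2 = 5/3, x3 = 3/5

Row-reduce the augmented matrix:
R1 ← R1 / (10).
R2 ← R2 + 16·R1.
R3 ← R3 + 10·R1.
R2 ← R2 / (-43/5).
R1 ← R1 + 11/10·R2.
R3 ← R3 + 22·R2.
R3 ← R3 / (4881/43).
R1 ← R1 − 329/86·R3.
R2 ← R2 − 216/43·R3.
Reading off the reduced rows gives x1 = -1, x2 = 5/3, x3 = 3/5.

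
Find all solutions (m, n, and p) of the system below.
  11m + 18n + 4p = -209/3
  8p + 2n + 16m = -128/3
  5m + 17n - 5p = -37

m = -1, n = -8/3, p = -8/3

Row-reduce the augmented matrix:
R1 ← R1 / (11).
R2 ← R2 − 16·R1.
R3 ← R3 − 5·R1.
R2 ← R2 / (-266/11).
R1 ← R1 − 18/11·R2.
R3 ← R3 − 97/11·R2.
R3 ← R3 / (-801/133).
R1 ← R1 − 68/133·R3.
R2 ← R2 + 12/133·R3.
Reading off the reduced rows gives m = -1, n = -8/3, p = -8/3.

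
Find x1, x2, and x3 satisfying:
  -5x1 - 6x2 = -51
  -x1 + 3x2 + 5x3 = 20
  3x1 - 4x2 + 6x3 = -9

Row-reduce the augmented matrix:
R1 ← R1 / (-5).
R2 ← R2 + 1·R1.
R3 ← R3 − 3·R1.
R2 ← R2 / (21/5).
R1 ← R1 − 6/5·R2.
R3 ← R3 + 38/5·R2.
R3 ← R3 / (316/21).
R1 ← R1 + 10/7·R3.
R2 ← R2 − 25/21·R3.
Reading off the reduced rows gives x1 = 3, x2 = 6, x3 = 1.

x1 = 3, x2 = 6, x3 = 1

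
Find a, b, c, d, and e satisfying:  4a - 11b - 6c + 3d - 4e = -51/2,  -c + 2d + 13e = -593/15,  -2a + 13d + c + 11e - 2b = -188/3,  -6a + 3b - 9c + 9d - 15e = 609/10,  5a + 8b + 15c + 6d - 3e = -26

a = -3, b = 5/2, c = -5/3, d = -12/5, e = -14/5

Row-reduce the augmented matrix:
R1 ← R1 / (4).
R3 ← R3 + 2·R1.
R4 ← R4 + 6·R1.
R5 ← R5 − 5·R1.
Swap R2 and R3.
R2 ← R2 / (-15/2).
R1 ← R1 + 11/4·R2.
R4 ← R4 + 27/2·R2.
R5 ← R5 − 87/4·R2.
R3 ← R3 / (-1).
R1 ← R1 + 23/30·R3.
R2 ← R2 − 4/15·R3.
R4 ← R4 + 72/5·R3.
R5 ← R5 − 167/10·R3.
R4 ← R4 / (-207/5).
R1 ← R1 + 61/10·R4.
R2 ← R2 + 7/5·R4.
R3 ← R3 + 2·R4.
R5 ← R5 − 777/10·R4.
R5 ← R5 / (-4047/23).
R1 ← R1 − 1297/69·R5.
R2 ← R2 − 680/69·R5.
R3 ← R3 + 149/69·R5.
R4 ← R4 − 374/69·R5.
Reading off the reduced rows gives a = -3, b = 5/2, c = -5/3, d = -12/5, e = -14/5.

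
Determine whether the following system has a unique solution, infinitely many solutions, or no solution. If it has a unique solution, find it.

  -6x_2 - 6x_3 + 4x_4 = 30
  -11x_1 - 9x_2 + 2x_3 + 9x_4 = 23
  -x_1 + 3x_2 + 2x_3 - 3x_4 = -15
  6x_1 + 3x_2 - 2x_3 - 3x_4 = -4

infinitely many solutions

Row-reduce:
Swap R1 and R2.
R1 ← R1 / (-11).
R3 ← R3 + 1·R1.
R4 ← R4 − 6·R1.
R2 ← R2 / (-6).
R1 ← R1 − 9/11·R2.
R3 ← R3 − 42/11·R2.
R4 ← R4 + 21/11·R2.
R3 ← R3 / (-2).
R1 ← R1 + 1·R3.
R2 ← R2 − 1·R3.
R4 ← R4 − 1·R3.
Rank is 3 with 4 unknowns, leaving x_4 free.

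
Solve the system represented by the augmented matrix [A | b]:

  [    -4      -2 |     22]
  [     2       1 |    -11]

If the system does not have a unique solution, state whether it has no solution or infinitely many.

Row-reduce:
R1 ← R1 / (-4).
R2 ← R2 − 2·R1.
Rank is 1 with 2 unknowns, leaving x_2 free.

infinitely many solutions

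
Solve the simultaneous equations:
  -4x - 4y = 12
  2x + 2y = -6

infinitely many solutions

Row-reduce:
R1 ← R1 / (-4).
R2 ← R2 − 2·R1.
Rank is 1 with 2 unknowns, leaving y free.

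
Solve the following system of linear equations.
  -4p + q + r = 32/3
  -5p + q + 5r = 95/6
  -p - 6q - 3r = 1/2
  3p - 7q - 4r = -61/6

Row-reduce the augmented matrix:
R1 ← R1 / (-4).
R2 ← R2 + 5·R1.
R3 ← R3 + 1·R1.
R4 ← R4 − 3·R1.
R2 ← R2 / (-1/4).
R1 ← R1 + 1/4·R2.
R3 ← R3 + 25/4·R2.
R4 ← R4 + 25/4·R2.
R3 ← R3 / (-97).
R1 ← R1 + 4·R3.
R2 ← R2 + 15·R3.
R4 ← R4 + 97·R3.
R4 reduces to 0 = 0, so the extra equation is consistent.
Reading off the reduced rows gives p = -5/2, q = 0, r = 2/3.

p = -5/2, q = 0, r = 2/3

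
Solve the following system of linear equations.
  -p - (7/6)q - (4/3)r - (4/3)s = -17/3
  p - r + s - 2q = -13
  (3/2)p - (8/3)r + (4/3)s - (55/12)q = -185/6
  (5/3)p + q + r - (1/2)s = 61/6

no solution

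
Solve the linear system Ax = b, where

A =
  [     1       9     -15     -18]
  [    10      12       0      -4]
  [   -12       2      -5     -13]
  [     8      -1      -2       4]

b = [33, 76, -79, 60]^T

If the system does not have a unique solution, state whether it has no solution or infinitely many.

x_1 = 6, x_2 = 2, x_3 = -3, x_4 = 2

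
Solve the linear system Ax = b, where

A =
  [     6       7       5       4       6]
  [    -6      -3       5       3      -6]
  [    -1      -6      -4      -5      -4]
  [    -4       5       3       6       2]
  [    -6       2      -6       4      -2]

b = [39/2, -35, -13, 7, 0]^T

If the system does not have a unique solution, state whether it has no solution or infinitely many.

no solution

Row-reduce:
R1 ← R1 / (6).
R2 ← R2 + 6·R1.
R3 ← R3 + 1·R1.
R4 ← R4 + 4·R1.
R5 ← R5 + 6·R1.
R2 ← R2 / (4).
R1 ← R1 − 7/6·R2.
R3 ← R3 + 29/6·R2.
R4 ← R4 − 29/3·R2.
R5 ← R5 − 9·R2.
R3 ← R3 / (107/12).
R1 ← R1 + 25/12·R3.
R2 ← R2 − 5/2·R3.
R4 ← R4 + 107/6·R3.
R5 ← R5 + 47/2·R3.
Swap R4 and R5.
R4 ← R4 / (334/107).
R1 ← R1 + 44/107·R4.
R2 ← R2 − 127/214·R4.
R3 ← R3 − 99/214·R4.
Row 5 reduces to 0 = 1/2, a contradiction. The system is inconsistent.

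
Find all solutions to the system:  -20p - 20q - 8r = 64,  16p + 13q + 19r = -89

infinitely many solutions

Row-reduce:
R1 ← R1 / (-20).
R2 ← R2 − 16·R1.
R2 ← R2 / (-3).
R1 ← R1 − 1·R2.
Rank is 2 with 3 unknowns, leaving r free.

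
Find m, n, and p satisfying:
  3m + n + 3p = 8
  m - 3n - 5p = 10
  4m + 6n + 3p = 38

Row-reduce the augmented matrix:
R1 ← R1 / (3).
R2 ← R2 − 1·R1.
R3 ← R3 − 4·R1.
R2 ← R2 / (-10/3).
R1 ← R1 − 1/3·R2.
R3 ← R3 − 14/3·R2.
R3 ← R3 / (-47/5).
R1 ← R1 − 2/5·R3.
R2 ← R2 − 9/5·R3.
Reading off the reduced rows gives m = 5, n = 5, p = -4.

m = 5, n = 5, p = -4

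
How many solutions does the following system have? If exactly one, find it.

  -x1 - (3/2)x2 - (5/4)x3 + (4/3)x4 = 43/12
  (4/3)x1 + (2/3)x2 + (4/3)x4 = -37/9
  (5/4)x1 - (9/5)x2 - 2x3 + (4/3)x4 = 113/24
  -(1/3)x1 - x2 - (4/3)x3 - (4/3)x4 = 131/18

x1 = -1/2, x2 = -5/3, x3 = -7/3, x4 = -7/4

Row-reduce the augmented matrix:
R1 ← R1 / (-1).
R2 ← R2 − 4/3·R1.
R3 ← R3 − 5/4·R1.
R4 ← R4 + 1/3·R1.
R2 ← R2 / (-4/3).
R1 ← R1 − 3/2·R2.
R3 ← R3 + 147/40·R2.
R4 ← R4 + 1/2·R2.
R3 ← R3 / (33/32).
R1 ← R1 + 5/8·R3.
R2 ← R2 − 5/4·R3.
R4 ← R4 + 7/24·R3.
R4 ← R4 / (-746/165).
R1 ← R1 + 40/33·R4.
R2 ← R2 − 146/33·R4.
R3 ← R3 + 892/165·R4.
Reading off the reduced rows gives x1 = -1/2, x2 = -5/3, x3 = -7/3, x4 = -7/4.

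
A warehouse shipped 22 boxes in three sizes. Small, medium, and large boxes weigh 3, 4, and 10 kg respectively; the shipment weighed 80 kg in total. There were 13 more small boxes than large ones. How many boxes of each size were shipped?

small boxes: 14, medium boxes: 7, large boxes: 1

Let s = small boxes, m = medium boxes, l = large boxes.
  s + m + l = 22
  3s + 4m + 10l = 80
  s - l = 13
Row-reduce the augmented matrix:
R2 ← R2 − 3·R1.
R3 ← R3 − 1·R1.
R1 ← R1 − 1·R2.
R3 ← R3 + 1·R2.
R3 ← R3 / (5).
R1 ← R1 + 6·R3.
R2 ← R2 − 7·R3.
Reading off the reduced rows gives s = 14, m = 7, l = 1.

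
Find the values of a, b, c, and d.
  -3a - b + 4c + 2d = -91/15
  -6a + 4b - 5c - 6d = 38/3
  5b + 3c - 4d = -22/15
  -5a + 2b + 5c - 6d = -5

a = -1/3, b = 2/3, c = -8/5, d = 0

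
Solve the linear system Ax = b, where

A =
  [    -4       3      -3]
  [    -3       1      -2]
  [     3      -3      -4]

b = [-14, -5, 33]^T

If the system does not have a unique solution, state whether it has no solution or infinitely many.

x_1 = 2, x_2 = -5, x_3 = -3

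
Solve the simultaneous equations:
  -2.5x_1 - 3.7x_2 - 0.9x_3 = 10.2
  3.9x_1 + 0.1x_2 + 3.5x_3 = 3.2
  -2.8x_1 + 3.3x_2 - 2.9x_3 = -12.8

x_1 = 0, x_2 = -3, x_3 = 1

Row-reduce the augmented matrix:
R1 ← R1 / (-5/2).
R2 ← R2 − 39/10·R1.
R3 ← R3 + 14/5·R1.
R2 ← R2 / (-709/125).
R1 ← R1 − 37/25·R2.
R3 ← R3 − 1861/250·R2.
R3 ← R3 / (6089/7090).
R1 ← R1 − 643/709·R3.
R2 ← R2 + 262/709·R3.
Reading off the reduced rows gives x_1 = 0, x_2 = -3, x_3 = 1.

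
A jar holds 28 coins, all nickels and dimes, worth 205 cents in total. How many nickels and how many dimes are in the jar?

Let n = nickels, d = dimes.
  n + d = 28
  5n + 10d = 205
Row-reduce the augmented matrix:
R2 ← R2 − 5·R1.
R2 ← R2 / (5).
R1 ← R1 − 1·R2.
Reading off the reduced rows gives n = 15, d = 13.

nickels: 15, dimes: 13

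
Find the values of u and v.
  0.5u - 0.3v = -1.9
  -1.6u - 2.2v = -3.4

Row-reduce the augmented matrix:
R1 ← R1 / (1/2).
R2 ← R2 + 8/5·R1.
R2 ← R2 / (-79/25).
R1 ← R1 + 3/5·R2.
Reading off the reduced rows gives u = -2, v = 3.

u = -2, v = 3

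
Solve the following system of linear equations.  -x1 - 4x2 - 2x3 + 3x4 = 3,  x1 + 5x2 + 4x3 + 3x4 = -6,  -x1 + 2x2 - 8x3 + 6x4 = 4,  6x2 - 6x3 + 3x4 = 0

Row-reduce:
R1 ← R1 / (-1).
R2 ← R2 − 1·R1.
R3 ← R3 + 1·R1.
R1 ← R1 − 4·R2.
R3 ← R3 − 6·R2.
R4 ← R4 − 6·R2.
R3 ← R3 / (-18).
R1 ← R1 + 6·R3.
R2 ← R2 − 2·R3.
R4 ← R4 + 18·R3.
Row 4 reduces to 0 = -1, a contradiction. The system is inconsistent.

no solution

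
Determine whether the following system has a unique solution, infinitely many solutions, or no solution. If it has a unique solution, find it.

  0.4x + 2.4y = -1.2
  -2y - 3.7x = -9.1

x = 3, y = -1

Row-reduce the augmented matrix:
R1 ← R1 / (2/5).
R2 ← R2 + 37/10·R1.
R2 ← R2 / (101/5).
R1 ← R1 − 6·R2.
Reading off the reduced rows gives x = 3, y = -1.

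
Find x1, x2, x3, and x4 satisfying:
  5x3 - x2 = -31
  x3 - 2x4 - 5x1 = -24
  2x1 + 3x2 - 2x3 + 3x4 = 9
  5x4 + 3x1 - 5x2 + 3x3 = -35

x1 = 6, x2 = 1, x3 = -6, x4 = -6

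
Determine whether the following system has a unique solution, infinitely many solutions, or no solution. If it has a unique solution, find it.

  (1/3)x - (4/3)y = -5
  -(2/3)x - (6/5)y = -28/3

x = 5, y = 5

Row-reduce the augmented matrix:
R1 ← R1 / (1/3).
R2 ← R2 + 2/3·R1.
R2 ← R2 / (-58/15).
R1 ← R1 + 4·R2.
Reading off the reduced rows gives x = 5, y = 5.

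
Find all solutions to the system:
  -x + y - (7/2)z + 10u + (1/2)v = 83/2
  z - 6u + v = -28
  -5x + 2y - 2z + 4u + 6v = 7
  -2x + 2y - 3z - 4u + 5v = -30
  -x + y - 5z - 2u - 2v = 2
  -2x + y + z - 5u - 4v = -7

no solution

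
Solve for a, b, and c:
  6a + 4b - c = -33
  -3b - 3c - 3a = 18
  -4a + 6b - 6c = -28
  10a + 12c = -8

Row-reduce the augmented matrix:
R1 ← R1 / (6).
R2 ← R2 + 3·R1.
R3 ← R3 + 4·R1.
R4 ← R4 − 10·R1.
R2 ← R2 / (-1).
R1 ← R1 − 2/3·R2.
R3 ← R3 − 26/3·R2.
R4 ← R4 + 20/3·R2.
R3 ← R3 / (-37).
R1 ← R1 + 5/2·R3.
R2 ← R2 − 7/2·R3.
R4 ← R4 − 37·R3.
R4 reduces to 0 = 0, so the extra equation is consistent.
Reading off the reduced rows gives a = -2, b = -5, c = 1.

a = -2, b = -5, c = 1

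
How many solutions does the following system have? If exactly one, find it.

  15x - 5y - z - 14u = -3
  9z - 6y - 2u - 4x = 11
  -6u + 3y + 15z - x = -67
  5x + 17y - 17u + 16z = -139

Row-reduce the augmented matrix:
R1 ← R1 / (15).
R2 ← R2 + 4·R1.
R3 ← R3 + 1·R1.
R4 ← R4 − 5·R1.
R2 ← R2 / (-22/3).
R1 ← R1 + 1/3·R2.
R3 ← R3 − 8/3·R2.
R4 ← R4 − 56/3·R2.
R3 ← R3 / (996/55).
R1 ← R1 + 51/110·R3.
R2 ← R2 + 131/110·R3.
R4 ← R4 − 2121/55·R3.
R4 ← R4 / (-641/83).
R1 ← R1 + 75/83·R4.
R2 ← R2 − 47/249·R4.
R3 ← R3 + 124/249·R4.
Reading off the reduced rows gives x = -5, y = -5, z = -5, u = -3.

x = -5, y = -5, z = -5, u = -3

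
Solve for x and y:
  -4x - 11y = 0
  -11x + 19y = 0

x = 0, y = 0

Row-reduce the augmented matrix:
R1 ← R1 / (-4).
R2 ← R2 + 11·R1.
R2 ← R2 / (197/4).
R1 ← R1 − 11/4·R2.
Reading off the reduced rows gives x = 0, y = 0.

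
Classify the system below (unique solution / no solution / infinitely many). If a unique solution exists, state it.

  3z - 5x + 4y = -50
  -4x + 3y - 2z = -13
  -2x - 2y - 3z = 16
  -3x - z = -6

Row-reduce the augmented matrix:
R1 ← R1 / (-5).
R2 ← R2 + 4·R1.
R3 ← R3 + 2·R1.
R4 ← R4 + 3·R1.
R2 ← R2 / (-1/5).
R1 ← R1 + 4/5·R2.
R3 ← R3 + 18/5·R2.
R4 ← R4 + 12/5·R2.
R3 ← R3 / (75).
R1 ← R1 − 17·R3.
R2 ← R2 − 22·R3.
R4 ← R4 − 50·R3.
R4 reduces to 0 = 0, so the extra equation is consistent.
Reading off the reduced rows gives x = 4, y = -3, z = -6.

x = 4, y = -3, z = -6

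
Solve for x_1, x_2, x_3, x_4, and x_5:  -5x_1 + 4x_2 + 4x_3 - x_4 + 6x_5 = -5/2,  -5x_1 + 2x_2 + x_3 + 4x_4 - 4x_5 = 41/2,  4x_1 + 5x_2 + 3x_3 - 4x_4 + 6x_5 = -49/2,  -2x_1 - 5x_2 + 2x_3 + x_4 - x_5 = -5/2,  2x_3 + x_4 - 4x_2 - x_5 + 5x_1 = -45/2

Row-reduce the augmented matrix:
R1 ← R1 / (-5).
R2 ← R2 + 5·R1.
R3 ← R3 − 4·R1.
R4 ← R4 + 2·R1.
R5 ← R5 − 5·R1.
R2 ← R2 / (-2).
R1 ← R1 + 4/5·R2.
R3 ← R3 − 41/5·R2.
R4 ← R4 + 33/5·R2.
R3 ← R3 / (-61/10).
R1 ← R1 − 2/5·R3.
R2 ← R2 − 3/2·R3.
R4 ← R4 − 103/10·R3.
R5 ← R5 − 6·R3.
R4 ← R4 / (696/61).
R1 ← R1 + 47/61·R4.
R2 ← R2 − 83/61·R4.
R3 ← R3 + 157/61·R4.
R5 ← R5 − 942/61·R4.
R5 ← R5 / (17/4).
R1 ← R1 + 5/8·R5.
R2 ← R2 − 1/8·R5.
R3 ← R3 − 1/8·R5.
R4 ← R4 + 15/8·R5.
Reading off the reduced rows gives x_1 = -3, x_2 = 1, x_3 = -5/2, x_4 = -1/2, x_5 = -2.

x_1 = -3, x_2 = 1, x_3 = -5/2, x_4 = -1/2, x_5 = -2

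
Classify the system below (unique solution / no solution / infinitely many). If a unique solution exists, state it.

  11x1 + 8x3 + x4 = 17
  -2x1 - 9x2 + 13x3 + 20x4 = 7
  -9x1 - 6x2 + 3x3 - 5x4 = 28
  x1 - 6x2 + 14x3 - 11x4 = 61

Row-reduce the augmented matrix:
R1 ← R1 / (11).
R2 ← R2 + 2·R1.
R3 ← R3 + 9·R1.
R4 ← R4 − 1·R1.
R2 ← R2 / (-9).
R3 ← R3 + 6·R2.
R4 ← R4 + 6·R2.
R3 ← R3 / (-1/11).
R1 ← R1 − 8/11·R3.
R2 ← R2 + 53/33·R3.
R4 ← R4 − 40/11·R3.
R4 ← R4 / (-730).
R1 ← R1 + 141·R4.
R2 ← R2 − 928/3·R4.
R3 ← R3 − 194·R4.
Reading off the reduced rows gives x1 = 1, x2 = -4, x3 = 1, x4 = -2.

x1 = 1, x2 = -4, x3 = 1, x4 = -2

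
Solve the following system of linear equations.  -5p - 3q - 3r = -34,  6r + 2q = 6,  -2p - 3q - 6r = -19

p = 5, q = 3, r = 0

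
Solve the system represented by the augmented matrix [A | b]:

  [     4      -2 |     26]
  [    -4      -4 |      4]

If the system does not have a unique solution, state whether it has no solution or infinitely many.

x_1 = 4, x_2 = -5

Row-reduce the augmented matrix:
R1 ← R1 / (4).
R2 ← R2 + 4·R1.
R2 ← R2 / (-6).
R1 ← R1 + 1/2·R2.
Reading off the reduced rows gives x_1 = 4, x_2 = -5.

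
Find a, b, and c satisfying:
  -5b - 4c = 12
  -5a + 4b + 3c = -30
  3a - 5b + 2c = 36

Row-reduce the augmented matrix:
Swap R1 and R2.
R1 ← R1 / (-5).
R3 ← R3 − 3·R1.
R2 ← R2 / (-5).
R1 ← R1 + 4/5·R2.
R3 ← R3 + 13/5·R2.
R3 ← R3 / (147/25).
R1 ← R1 − 1/25·R3.
R2 ← R2 − 4/5·R3.
Reading off the reduced rows gives a = 4, b = -4, c = 2.

a = 4, b = -4, c = 2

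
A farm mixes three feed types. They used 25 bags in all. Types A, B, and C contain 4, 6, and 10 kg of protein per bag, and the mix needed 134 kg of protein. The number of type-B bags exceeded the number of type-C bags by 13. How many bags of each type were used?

Let a = type-A bags, b = type-B bags, c = type-C bags.
  a + b + c = 25
  4a + 6b + 10c = 134
  b - c = 13
Row-reduce the augmented matrix:
R2 ← R2 − 4·R1.
R2 ← R2 / (2).
R1 ← R1 − 1·R2.
R3 ← R3 − 1·R2.
R3 ← R3 / (-4).
R1 ← R1 + 2·R3.
R2 ← R2 − 3·R3.
Reading off the reduced rows gives a = 10, b = 14, c = 1.

type-A bags: 10, type-B bags: 14, type-C bags: 1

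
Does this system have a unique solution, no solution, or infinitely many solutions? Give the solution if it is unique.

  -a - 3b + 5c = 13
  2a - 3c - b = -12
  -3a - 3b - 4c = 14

Row-reduce the augmented matrix:
R1 ← R1 / (-1).
R2 ← R2 − 2·R1.
R3 ← R3 + 3·R1.
R2 ← R2 / (-7).
R1 ← R1 − 3·R2.
R3 ← R3 − 6·R2.
R3 ← R3 / (-13).
R1 ← R1 + 2·R3.
R2 ← R2 + 1·R3.
Reading off the reduced rows gives a = -5, b = -1, c = 1.

a = -5, b = -1, c = 1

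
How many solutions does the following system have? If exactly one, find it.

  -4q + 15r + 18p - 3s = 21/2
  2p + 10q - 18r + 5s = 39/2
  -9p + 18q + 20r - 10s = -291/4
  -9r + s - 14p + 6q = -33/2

p = 7/4, q = -3/2, r = -2, s = -1

Row-reduce the augmented matrix:
R1 ← R1 / (18).
R2 ← R2 − 2·R1.
R3 ← R3 + 9·R1.
R4 ← R4 + 14·R1.
R2 ← R2 / (94/9).
R1 ← R1 + 2/9·R2.
R3 ← R3 − 16·R2.
R4 ← R4 − 26/9·R2.
R3 ← R3 / (5417/94).
R1 ← R1 − 39/94·R3.
R2 ← R2 + 177/94·R3.
R4 ← R4 − 381/47·R3.
R4 ← R4 / (-225/5417).
R1 ← R1 − 479/5417·R4.
R2 ← R2 + 1431/10834·R4.
R3 ← R3 + 1849/5417·R4.
Reading off the reduced rows gives p = 7/4, q = -3/2, r = -2, s = -1.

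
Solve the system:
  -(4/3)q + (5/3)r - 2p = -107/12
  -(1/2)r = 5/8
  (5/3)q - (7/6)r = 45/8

p = 7/4, q = 5/2, r = -5/4

Row-reduce the augmented matrix:
R1 ← R1 / (-2).
Swap R2 and R3.
R2 ← R2 / (5/3).
R1 ← R1 − 2/3·R2.
R3 ← R3 / (-1/2).
R1 ← R1 + 11/30·R3.
R2 ← R2 + 7/10·R3.
Reading off the reduced rows gives p = 7/4, q = 5/2, r = -5/4.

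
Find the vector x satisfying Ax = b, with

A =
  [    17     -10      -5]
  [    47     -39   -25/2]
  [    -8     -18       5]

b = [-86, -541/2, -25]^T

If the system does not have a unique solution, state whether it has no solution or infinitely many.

infinitely many solutions

Row-reduce:
R1 ← R1 / (17).
R2 ← R2 − 47·R1.
R3 ← R3 + 8·R1.
R2 ← R2 / (-193/17).
R1 ← R1 + 10/17·R2.
R3 ← R3 + 386/17·R2.
Rank is 2 with 3 unknowns, leaving x_3 free.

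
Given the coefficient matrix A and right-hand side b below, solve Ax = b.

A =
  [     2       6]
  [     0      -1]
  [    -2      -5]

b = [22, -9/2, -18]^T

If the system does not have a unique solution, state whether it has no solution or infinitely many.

no solution

Row-reduce:
R1 ← R1 / (2).
R3 ← R3 + 2·R1.
R2 ← R2 / (-1).
R1 ← R1 − 3·R2.
R3 ← R3 − 1·R2.
Row 3 reduces to 0 = -1/2, a contradiction. The system is inconsistent.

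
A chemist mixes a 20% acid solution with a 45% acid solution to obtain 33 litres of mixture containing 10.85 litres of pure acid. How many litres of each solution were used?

Let a = litres of solution A, b = litres of solution B.
  a + b = 33
  (1/5)a + (9/20)b = 217/20
Row-reduce the augmented matrix:
R2 ← R2 − 1/5·R1.
R2 ← R2 / (1/4).
R1 ← R1 − 1·R2.
Reading off the reduced rows gives a = 16, b = 17.

litres of solution A: 16, litres of solution B: 17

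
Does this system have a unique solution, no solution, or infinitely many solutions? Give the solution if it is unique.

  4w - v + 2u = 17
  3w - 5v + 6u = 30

infinitely many solutions

Row-reduce:
R1 ← R1 / (2).
R2 ← R2 − 6·R1.
R2 ← R2 / (-2).
R1 ← R1 + 1/2·R2.
Rank is 2 with 3 unknowns, leaving w free.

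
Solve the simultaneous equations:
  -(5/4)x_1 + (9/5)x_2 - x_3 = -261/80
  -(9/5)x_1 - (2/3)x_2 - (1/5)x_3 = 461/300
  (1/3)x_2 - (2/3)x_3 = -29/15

Row-reduce the augmented matrix:
R1 ← R1 / (-5/4).
R2 ← R2 + 9/5·R1.
R2 ← R2 / (-1222/375).
R1 ← R1 + 36/25·R2.
R3 ← R3 − 1/3·R2.
R3 ← R3 / (-1979/3666).
R1 ← R1 − 154/611·R3.
R2 ← R2 + 465/1222·R3.
Reading off the reduced rows gives x_1 = -3/4, x_2 = -1, x_3 = 12/5.

x_1 = -3/4, x_2 = -1, x_3 = 12/5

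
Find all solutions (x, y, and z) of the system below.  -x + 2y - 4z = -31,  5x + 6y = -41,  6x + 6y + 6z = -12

x = -1, y = -6, z = 5

Row-reduce the augmented matrix:
R1 ← R1 / (-1).
R2 ← R2 − 5·R1.
R3 ← R3 − 6·R1.
R2 ← R2 / (16).
R1 ← R1 + 2·R2.
R3 ← R3 − 18·R2.
R3 ← R3 / (9/2).
R1 ← R1 − 3/2·R3.
R2 ← R2 + 5/4·R3.
Reading off the reduced rows gives x = -1, y = -6, z = 5.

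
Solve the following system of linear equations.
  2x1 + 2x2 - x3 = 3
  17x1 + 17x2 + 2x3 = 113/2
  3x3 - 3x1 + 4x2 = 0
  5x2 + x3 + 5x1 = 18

Row-reduce:
R1 ← R1 / (2).
R2 ← R2 − 17·R1.
R3 ← R3 + 3·R1.
R4 ← R4 − 5·R1.
Swap R2 and R3.
R2 ← R2 / (7).
R1 ← R1 − 1·R2.
R3 ← R3 / (21/2).
R1 ← R1 + 5/7·R3.
R2 ← R2 − 3/14·R3.
R4 ← R4 − 7/2·R3.
Row 4 reduces to 0 = 1/6, a contradiction. The system is inconsistent.

no solution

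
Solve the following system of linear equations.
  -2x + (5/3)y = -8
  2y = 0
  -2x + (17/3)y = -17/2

Row-reduce:
R1 ← R1 / (-2).
R3 ← R3 + 2·R1.
R2 ← R2 / (2).
R1 ← R1 + 5/6·R2.
R3 ← R3 − 4·R2.
Row 3 reduces to 0 = -1/2, a contradiction. The system is inconsistent.

no solution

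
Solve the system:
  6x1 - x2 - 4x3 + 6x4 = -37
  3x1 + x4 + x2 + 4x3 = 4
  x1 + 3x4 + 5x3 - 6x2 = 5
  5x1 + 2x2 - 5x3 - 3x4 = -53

Row-reduce the augmented matrix:
R1 ← R1 / (6).
R2 ← R2 − 3·R1.
R3 ← R3 − 1·R1.
R4 ← R4 − 5·R1.
R2 ← R2 / (3/2).
R1 ← R1 + 1/6·R2.
R3 ← R3 + 35/6·R2.
R4 ← R4 − 17/6·R2.
R3 ← R3 / (29).
R2 ← R2 − 4·R3.
R4 ← R4 + 13·R3.
R4 ← R4 / (-1778/261).
R1 ← R1 − 7/9·R4.
R2 ← R2 + 140/261·R4.
R3 ← R3 + 52/261·R4.
Reading off the reduced rows gives x1 = -6, x2 = 3, x3 = 4, x4 = 3.

x1 = -6, x2 = 3, x3 = 4, x4 = 3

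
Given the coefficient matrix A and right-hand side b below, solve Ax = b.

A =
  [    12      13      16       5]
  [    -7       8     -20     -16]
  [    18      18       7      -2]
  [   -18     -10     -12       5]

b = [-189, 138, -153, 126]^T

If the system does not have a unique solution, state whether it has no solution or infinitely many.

Row-reduce the augmented matrix:
R1 ← R1 / (12).
R2 ← R2 + 7·R1.
R3 ← R3 − 18·R1.
R4 ← R4 + 18·R1.
R2 ← R2 / (187/12).
R1 ← R1 − 13/12·R2.
R3 ← R3 + 3/2·R2.
R4 ← R4 − 19/2·R2.
R3 ← R3 / (-3371/187).
R1 ← R1 − 388/187·R3.
R2 ← R2 + 128/187·R3.
R4 ← R4 − 3460/187·R3.
R4 ← R4 / (31797/3371).
R1 ← R1 − 296/3371·R4.
R2 ← R2 + 1453/3371·R4.
R3 ← R3 − 2012/3371·R4.
Reading off the reduced rows gives x_1 = -2, x_2 = -5, x_3 = -5, x_4 = -4.

x_1 = -2, x_2 = -5, x_3 = -5, x_4 = -4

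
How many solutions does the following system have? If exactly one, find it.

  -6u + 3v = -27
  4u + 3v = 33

u = 6, v = 3

Row-reduce the augmented matrix:
R1 ← R1 / (-6).
R2 ← R2 − 4·R1.
R2 ← R2 / (5).
R1 ← R1 + 1/2·R2.
Reading off the reduced rows gives u = 6, v = 3.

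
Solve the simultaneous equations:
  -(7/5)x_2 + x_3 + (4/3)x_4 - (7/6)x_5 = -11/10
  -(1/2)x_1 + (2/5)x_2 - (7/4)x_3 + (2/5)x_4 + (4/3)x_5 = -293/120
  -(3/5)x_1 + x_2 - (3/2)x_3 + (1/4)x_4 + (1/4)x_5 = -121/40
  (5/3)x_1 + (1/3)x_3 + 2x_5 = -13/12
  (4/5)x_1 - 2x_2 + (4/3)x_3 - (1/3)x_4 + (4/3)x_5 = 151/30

x_1 = -9/4, x_2 = -1, x_3 = 2, x_4 = -5/2, x_5 = 1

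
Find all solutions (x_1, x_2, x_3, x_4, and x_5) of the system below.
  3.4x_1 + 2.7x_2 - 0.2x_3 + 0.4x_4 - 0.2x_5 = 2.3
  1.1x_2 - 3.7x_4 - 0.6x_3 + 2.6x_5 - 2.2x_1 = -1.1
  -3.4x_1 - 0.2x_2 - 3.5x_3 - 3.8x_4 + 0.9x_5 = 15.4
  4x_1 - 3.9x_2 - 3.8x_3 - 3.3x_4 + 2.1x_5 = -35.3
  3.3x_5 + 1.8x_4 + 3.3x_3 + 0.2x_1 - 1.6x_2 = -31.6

Row-reduce the augmented matrix:
R1 ← R1 / (17/5).
R2 ← R2 + 11/5·R1.
R3 ← R3 + 17/5·R1.
R4 ← R4 − 4·R1.
R5 ← R5 − 1/5·R1.
R2 ← R2 / (242/85).
R1 ← R1 − 27/34·R2.
R3 ← R3 − 5/2·R2.
R4 ← R4 + 1203/170·R2.
R5 ← R5 + 299/170·R2.
R3 ← R3 / (-1851/605).
R1 ← R1 − 35/242·R3.
R2 ← R2 + 31/121·R3.
R4 ← R4 + 6507/1210·R3.
R5 ← R5 − 1731/605·R3.
R4 ← R4 / (-575479/49360).
R1 ← R1 − 31381/29616·R4.
R2 ← R2 + 17429/14808·R4.
R3 ← R3 − 1831/14808·R4.
R5 ← R5 + 8677/12340·R4.
R5 ← R5 / (8047736/2877395).
R1 ← R1 − 648007/3452874·R5.
R2 ← R2 + 216863/1726437·R5.
R3 ← R3 − 1031662/1726437·R5.
R4 ← R4 + 545864/575479·R5.
Reading off the reduced rows gives x_1 = -4, x_2 = 5, x_3 = -4, x_4 = 2, x_5 = -4.

x_1 = -4, x_2 = 5, x_3 = -4, x_4 = 2, x_5 = -4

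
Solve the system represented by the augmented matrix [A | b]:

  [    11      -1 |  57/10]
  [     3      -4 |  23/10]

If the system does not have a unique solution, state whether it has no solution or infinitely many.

Row-reduce the augmented matrix:
R1 ← R1 / (11).
R2 ← R2 − 3·R1.
R2 ← R2 / (-41/11).
R1 ← R1 + 1/11·R2.
Reading off the reduced rows gives x_1 = 1/2, x_2 = -1/5.

x_1 = 1/2, x_2 = -1/5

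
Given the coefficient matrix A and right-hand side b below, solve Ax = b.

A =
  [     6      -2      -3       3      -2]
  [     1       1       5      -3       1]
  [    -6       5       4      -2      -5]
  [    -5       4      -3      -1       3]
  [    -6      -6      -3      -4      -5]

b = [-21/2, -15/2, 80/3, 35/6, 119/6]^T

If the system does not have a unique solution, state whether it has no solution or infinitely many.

x_1 = -3, x_2 = 0, x_3 = 1/2, x_4 = 5/3, x_5 = -2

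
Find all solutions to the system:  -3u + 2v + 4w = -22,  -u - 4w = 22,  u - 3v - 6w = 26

u = 2, v = 4, w = -6

Row-reduce the augmented matrix:
R1 ← R1 / (-3).
R2 ← R2 + 1·R1.
R3 ← R3 − 1·R1.
R2 ← R2 / (-2/3).
R1 ← R1 + 2/3·R2.
R3 ← R3 + 7/3·R2.
R3 ← R3 / (14).
R1 ← R1 − 4·R3.
R2 ← R2 − 8·R3.
Reading off the reduced rows gives u = 2, v = 4, w = -6.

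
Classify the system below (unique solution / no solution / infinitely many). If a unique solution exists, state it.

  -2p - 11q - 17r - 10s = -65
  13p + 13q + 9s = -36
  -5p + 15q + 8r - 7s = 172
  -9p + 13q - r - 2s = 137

Row-reduce the augmented matrix:
R1 ← R1 / (-2).
R2 ← R2 − 13·R1.
R3 ← R3 + 5·R1.
R4 ← R4 + 9·R1.
R2 ← R2 / (-117/2).
R1 ← R1 − 11/2·R2.
R3 ← R3 − 85/2·R2.
R4 ← R4 − 125/2·R2.
R3 ← R3 / (-268/9).
R1 ← R1 + 17/9·R3.
R2 ← R2 − 17/9·R3.
R4 ← R4 + 383/9·R3.
R4 ← R4 / (27155/1742).
R1 ← R1 − 2045/1742·R4.
R2 ← R2 + 839/1742·R4.
R3 ← R3 − 1327/1742·R4.
Reading off the reduced rows gives p = -6, q = 6, r = 3, s = -4.

p = -6, q = 6, r = 3, s = -4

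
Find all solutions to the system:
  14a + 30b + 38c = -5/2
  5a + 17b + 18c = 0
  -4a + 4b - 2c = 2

Row-reduce:
R1 ← R1 / (14).
R2 ← R2 − 5·R1.
R3 ← R3 + 4·R1.
R2 ← R2 / (44/7).
R1 ← R1 − 15/7·R2.
R3 ← R3 − 88/7·R2.
Row 3 reduces to 0 = -1/2, a contradiction. The system is inconsistent.

no solution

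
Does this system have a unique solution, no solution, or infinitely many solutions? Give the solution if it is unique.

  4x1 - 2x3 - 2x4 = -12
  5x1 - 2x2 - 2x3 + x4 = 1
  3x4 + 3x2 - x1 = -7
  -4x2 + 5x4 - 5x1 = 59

Row-reduce the augmented matrix:
R1 ← R1 / (4).
R2 ← R2 − 5·R1.
R3 ← R3 + 1·R1.
R4 ← R4 + 5·R1.
R2 ← R2 / (-2).
R3 ← R3 − 3·R2.
R4 ← R4 + 4·R2.
R3 ← R3 / (1/4).
R1 ← R1 + 1/2·R3.
R2 ← R2 + 1/4·R3.
R4 ← R4 + 7/2·R3.
R4 ← R4 / (104).
R1 ← R1 − 15·R4.
R2 ← R2 − 6·R4.
R3 ← R3 − 31·R4.
Reading off the reduced rows gives x1 = -5, x2 = -6, x3 = -6, x4 = 2.

x1 = -5, x2 = -6, x3 = -6, x4 = 2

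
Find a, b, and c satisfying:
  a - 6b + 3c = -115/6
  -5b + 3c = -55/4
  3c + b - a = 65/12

a = -8/3, b = 11/4, c = 0

Row-reduce the augmented matrix:
R3 ← R3 + 1·R1.
R2 ← R2 / (-5).
R1 ← R1 + 6·R2.
R3 ← R3 + 5·R2.
R3 ← R3 / (3).
R1 ← R1 + 3/5·R3.
R2 ← R2 + 3/5·R3.
Reading off the reduced rows gives a = -8/3, b = 11/4, c = 0.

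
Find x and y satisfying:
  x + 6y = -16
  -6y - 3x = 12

Row-reduce the augmented matrix:
R2 ← R2 + 3·R1.
R2 ← R2 / (12).
R1 ← R1 − 6·R2.
Reading off the reduced rows gives x = 2, y = -3.

x = 2, y = -3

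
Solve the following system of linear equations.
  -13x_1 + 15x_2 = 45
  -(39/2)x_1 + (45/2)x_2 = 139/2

no solution

Row-reduce:
R1 ← R1 / (-13).
R2 ← R2 + 39/2·R1.
Row 2 reduces to 0 = 2, a contradiction. The system is inconsistent.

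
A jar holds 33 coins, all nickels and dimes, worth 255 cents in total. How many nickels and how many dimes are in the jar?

nickels: 15, dimes: 18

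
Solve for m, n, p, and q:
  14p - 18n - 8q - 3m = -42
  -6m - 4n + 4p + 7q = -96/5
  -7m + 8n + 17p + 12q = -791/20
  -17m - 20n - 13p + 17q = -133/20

m = -1/2, n = 6/5, p = -9/4, q = -6/5

Row-reduce the augmented matrix:
R1 ← R1 / (-3).
R2 ← R2 + 6·R1.
R3 ← R3 + 7·R1.
R4 ← R4 + 17·R1.
R2 ← R2 / (32).
R1 ← R1 − 6·R2.
R3 ← R3 − 50·R2.
R4 ← R4 − 82·R2.
R3 ← R3 / (131/6).
R1 ← R1 + 1/6·R3.
R2 ← R2 + 3/4·R3.
R4 ← R4 + 185/6·R3.
R4 ← R4 / (-2121/524).
R1 ← R1 + 1767/1048·R4.
R2 ← R2 − 1127/2096·R4.
R3 ← R3 + 253/1048·R4.
Reading off the reduced rows gives m = -1/2, n = 6/5, p = -9/4, q = -6/5.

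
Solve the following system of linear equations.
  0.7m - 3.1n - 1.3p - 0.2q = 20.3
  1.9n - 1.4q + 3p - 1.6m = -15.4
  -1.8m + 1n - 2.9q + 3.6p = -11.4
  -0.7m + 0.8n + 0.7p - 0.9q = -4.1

m = -5, n = -6, p = -4, q = 0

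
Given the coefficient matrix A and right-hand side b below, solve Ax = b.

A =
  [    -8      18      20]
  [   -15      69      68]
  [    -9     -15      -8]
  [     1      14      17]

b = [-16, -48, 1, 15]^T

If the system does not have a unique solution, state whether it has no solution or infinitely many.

Row-reduce:
R1 ← R1 / (-8).
R2 ← R2 + 15·R1.
R3 ← R3 + 9·R1.
R4 ← R4 − 1·R1.
R2 ← R2 / (141/4).
R1 ← R1 + 9/4·R2.
R3 ← R3 + 141/4·R2.
R4 ← R4 − 65/4·R2.
Swap R3 and R4.
R3 ← R3 / (767/141).
R1 ← R1 + 26/47·R3.
R2 ← R2 − 122/141·R3.
Row 4 reduces to 0 = 1, a contradiction. The system is inconsistent.

no solution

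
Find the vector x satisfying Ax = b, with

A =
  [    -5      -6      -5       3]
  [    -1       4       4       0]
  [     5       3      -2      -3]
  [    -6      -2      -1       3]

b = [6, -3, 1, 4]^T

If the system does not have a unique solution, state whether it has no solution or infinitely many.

Row-reduce:
R1 ← R1 / (-5).
R2 ← R2 + 1·R1.
R3 ← R3 − 5·R1.
R4 ← R4 + 6·R1.
R2 ← R2 / (26/5).
R1 ← R1 − 6/5·R2.
R3 ← R3 + 3·R2.
R4 ← R4 − 26/5·R2.
R3 ← R3 / (-107/26).
R1 ← R1 + 2/13·R3.
R2 ← R2 − 25/26·R3.
Row 4 reduces to 0 = 1, a contradiction. The system is inconsistent.

no solution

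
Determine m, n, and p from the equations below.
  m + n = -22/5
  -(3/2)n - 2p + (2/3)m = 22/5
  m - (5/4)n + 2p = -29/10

m = -12/5, n = -2, p = -3/2

Row-reduce the augmented matrix:
R2 ← R2 − 2/3·R1.
R3 ← R3 − 1·R1.
R2 ← R2 / (-13/6).
R1 ← R1 − 1·R2.
R3 ← R3 + 9/4·R2.
R3 ← R3 / (53/13).
R1 ← R1 + 12/13·R3.
R2 ← R2 − 12/13·R3.
Reading off the reduced rows gives m = -12/5, n = -2, p = -3/2.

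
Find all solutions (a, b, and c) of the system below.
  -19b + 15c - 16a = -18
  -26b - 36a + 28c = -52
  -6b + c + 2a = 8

infinitely many solutions

Row-reduce:
R1 ← R1 / (-16).
R2 ← R2 + 36·R1.
R3 ← R3 − 2·R1.
R2 ← R2 / (67/4).
R1 ← R1 − 19/16·R2.
R3 ← R3 + 67/8·R2.
Rank is 2 with 3 unknowns, leaving c free.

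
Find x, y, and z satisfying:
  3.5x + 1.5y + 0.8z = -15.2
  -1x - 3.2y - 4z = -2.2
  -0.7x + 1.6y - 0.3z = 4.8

Row-reduce the augmented matrix:
R1 ← R1 / (7/2).
R2 ← R2 + 1·R1.
R3 ← R3 + 7/10·R1.
R2 ← R2 / (-97/35).
R1 ← R1 − 3/7·R2.
R3 ← R3 − 19/10·R2.
R3 ← R3 / (-13219/4850).
R1 ← R1 + 172/485·R3.
R2 ← R2 − 132/97·R3.
Reading off the reduced rows gives x = -5, y = 1, z = 1.

x = -5, y = 1, z = 1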